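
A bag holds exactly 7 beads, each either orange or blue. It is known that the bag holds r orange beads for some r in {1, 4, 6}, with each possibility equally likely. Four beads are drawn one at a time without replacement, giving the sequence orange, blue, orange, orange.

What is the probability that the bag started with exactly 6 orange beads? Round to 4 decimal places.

Compute the likelihood of the observed sequence for each case: P(data | r = 1) = (1/7)(6/6)(0/5) = 0; P(data | r = 4) = (4/7)(3/6)(3/5)(2/4) = 3/35; P(data | r = 6) = (6/7)(1/6)(5/5)(4/4) = 1/7.
Multiplying each by its prior: 1/3 · 0 = 0, 1/3 · 3/35 = 1/35, 1/3 · 1/7 = 1/21; summing to 8/105.
So P(r = 6 | data) = (1/21) / (8/105) = 5/8.

0.6250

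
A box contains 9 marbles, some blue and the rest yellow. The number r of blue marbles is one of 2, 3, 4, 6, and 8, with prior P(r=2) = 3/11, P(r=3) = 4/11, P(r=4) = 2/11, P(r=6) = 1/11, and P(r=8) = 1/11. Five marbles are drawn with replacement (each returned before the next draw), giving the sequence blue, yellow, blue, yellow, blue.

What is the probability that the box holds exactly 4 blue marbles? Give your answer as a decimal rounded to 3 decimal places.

For each hypothesis, P(data | H) works out to: P(data | r = 2) = (2/9)(7/9)(2/9)(7/9)(2/9) = 0.0066386; P(data | r = 3) = (3/9)(6/9)(3/9)(6/9)(3/9) = 0.016461; P(data | r = 4) = (4/9)(5/9)(4/9)(5/9)(4/9) = 0.027096; P(data | r = 6) = (6/9)(3/9)(6/9)(3/9)(6/9) = 0.032922; P(data | r = 8) = (8/9)(1/9)(8/9)(1/9)(8/9) = 0.0086708.
Multiplying each by its prior: 3/11 · 0.0066386 = 0.0018105, 4/11 · 0.016461 = 0.0059858, 2/11 · 0.027096 = 0.0049266, 1/11 · 0.032922 = 0.0029929, 1/11 · 0.0086708 = 0.00078825; these sum to 0.016504.
Hence P(r = 4 | data) = (0.0049266) / (0.016504) = 0.29851.

0.299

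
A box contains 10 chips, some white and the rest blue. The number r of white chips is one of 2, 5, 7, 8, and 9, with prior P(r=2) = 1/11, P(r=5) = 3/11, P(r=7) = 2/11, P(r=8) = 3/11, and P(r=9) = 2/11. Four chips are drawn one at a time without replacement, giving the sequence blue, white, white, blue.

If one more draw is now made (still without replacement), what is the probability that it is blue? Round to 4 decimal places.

Under each hypothesis, the probability of the observed sequence is: P(data | r = 2) = (8/10)(2/9)(1/8)(7/7) = 0.022222; P(data | r = 5) = (5/10)(5/9)(4/8)(4/7) = 0.079365; P(data | r = 7) = (3/10)(7/9)(6/8)(2/7) = 0.05; P(data | r = 8) = (2/10)(8/9)(7/8)(1/7) = 0.022222; P(data | r = 9) = (1/10)(9/9)(8/8)(0/7) = 0.
Multiplying each by its prior: 1/11 · 0.022222 = 0.0020202, 3/11 · 0.079365 = 0.021645, 2/11 · 0.05 = 0.0090909, 3/11 · 0.022222 = 0.0060606, 2/11 · 0 = 0; with total 0.038817.
The posterior is then P(r = 2 | data) = 0.052045, P(r = 5 | data) = 0.55762, P(r = 7 | data) = 0.2342, P(r = 8 | data) = 0.15613, P(r = 9 | data) = 0.
The predictive probability is P(blue next | data) = (1)(0.052045) + (1/2)(0.55762) + (1/6)(0.2342) + (0)(0.15613) = 0.36989.

0.3699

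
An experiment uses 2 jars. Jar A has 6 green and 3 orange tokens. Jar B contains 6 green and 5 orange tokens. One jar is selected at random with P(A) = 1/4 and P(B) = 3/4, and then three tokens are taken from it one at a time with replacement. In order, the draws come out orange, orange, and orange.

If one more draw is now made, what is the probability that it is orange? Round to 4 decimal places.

0.4405

For each hypothesis, P(data | H) works out to: P(data | jar A) = (3/9)(3/9)(3/9) = 0.037037; P(data | jar B) = (5/11)(5/11)(5/11) = 0.093914.
The prior-weighted likelihoods are 1/4 · 0.037037 = 0.0092593, 3/4 · 0.093914 = 0.070436; these sum to 0.079695.
Normalising, the posterior is P(jar A | data) = 0.11618, P(jar B | data) = 0.88382.
The predictive probability is P(orange next | data) = (1/3)(0.11618) + (5/11)(0.88382) = 0.44046.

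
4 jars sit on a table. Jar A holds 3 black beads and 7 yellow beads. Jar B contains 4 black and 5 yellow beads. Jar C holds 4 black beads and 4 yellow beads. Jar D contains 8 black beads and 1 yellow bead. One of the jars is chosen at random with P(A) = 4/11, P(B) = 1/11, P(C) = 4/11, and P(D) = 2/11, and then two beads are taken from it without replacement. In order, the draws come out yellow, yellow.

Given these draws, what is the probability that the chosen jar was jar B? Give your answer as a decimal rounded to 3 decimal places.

0.093

Compute the likelihood of the observed sequence for each case: P(data | jar A) = (7/10)(6/9) = 0.46667; P(data | jar B) = (5/9)(4/8) = 0.27778; P(data | jar C) = (4/8)(3/7) = 0.21429; P(data | jar D) = (1/9)(0/8) = 0.
Weighting by the prior gives 4/11 · 0.46667 = 0.1697, 1/11 · 0.27778 = 0.025253, 4/11 · 0.21429 = 0.077922, 2/11 · 0 = 0; these sum to 0.27287.
Hence P(jar B | data) = (0.025253) / (0.27287) = 0.092544.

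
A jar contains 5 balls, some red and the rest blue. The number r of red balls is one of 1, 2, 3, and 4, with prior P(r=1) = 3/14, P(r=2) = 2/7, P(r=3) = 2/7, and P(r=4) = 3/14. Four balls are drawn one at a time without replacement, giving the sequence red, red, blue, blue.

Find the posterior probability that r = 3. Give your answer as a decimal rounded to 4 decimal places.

Compute the likelihood of the observed sequence for each case: P(data | r = 1) = (1/5)(0/4) = 0; P(data | r = 2) = (2/5)(1/4)(3/3)(2/2) = 1/10; P(data | r = 3) = (3/5)(2/4)(2/3)(1/2) = 1/10; P(data | r = 4) = (4/5)(3/4)(1/3)(0/2) = 0.
Weighting by the prior gives 3/14 · 0 = 0, 2/7 · 1/10 = 1/35, 2/7 · 1/10 = 1/35, 3/14 · 0 = 0; these sum to 2/35.
Therefore the posterior P(r = 3 | data) = (1/35) / (2/35) = 1/2.

0.5000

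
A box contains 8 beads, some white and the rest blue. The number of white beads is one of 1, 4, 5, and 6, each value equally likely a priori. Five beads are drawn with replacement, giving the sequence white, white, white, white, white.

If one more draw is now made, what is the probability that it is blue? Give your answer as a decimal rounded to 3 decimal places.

0.304

Compute the likelihood of the observed sequence for each case: P(data | r = 1) = (1/8)(1/8)(1/8)(1/8)(1/8) = 3.0518e-05; P(data | r = 4) = (4/8)(4/8)(4/8)(4/8)(4/8) = 0.03125; P(data | r = 5) = (5/8)(5/8)(5/8)(5/8)(5/8) = 0.095367; P(data | r = 6) = (6/8)(6/8)(6/8)(6/8)(6/8) = 0.2373.
Multiplying each by its prior: 1/4 · 3.0518e-05 = 7.6294e-06, 1/4 · 0.03125 = 0.0078125, 1/4 · 0.095367 = 0.023842, 1/4 · 0.2373 = 0.059326; summing to 0.090988.
Dividing through by the total gives posterior P(r = 1 | data) = 8.385e-05, P(r = 4 | data) = 0.085863, P(r = 5 | data) = 0.26203, P(r = 6 | data) = 0.65202.
The predictive probability is P(blue next | data) = (7/8)(8.385e-05) + (1/2)(0.085863) + (3/8)(0.26203) + (1/4)(0.65202) = 0.30427.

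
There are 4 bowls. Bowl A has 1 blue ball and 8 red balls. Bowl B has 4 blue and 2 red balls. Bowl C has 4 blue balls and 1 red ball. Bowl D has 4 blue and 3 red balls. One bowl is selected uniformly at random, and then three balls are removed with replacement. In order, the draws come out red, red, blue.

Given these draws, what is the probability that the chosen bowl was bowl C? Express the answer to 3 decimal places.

0.107

The likelihood of the observed sequence under each hypothesis: P(data | bowl A) = (8/9)(8/9)(1/9) = 0.087791; P(data | bowl B) = (2/6)(2/6)(4/6) = 0.074074; P(data | bowl C) = (1/5)(1/5)(4/5) = 0.032; P(data | bowl D) = (3/7)(3/7)(4/7) = 0.10496.
Multiplying each by its prior: 1/4 · 0.087791 = 0.021948, 1/4 · 0.074074 = 0.018519, 1/4 · 0.032 = 0.008, 1/4 · 0.10496 = 0.026239; summing to 0.074705.
So P(bowl C | data) = (0.008) / (0.074705) = 0.10709.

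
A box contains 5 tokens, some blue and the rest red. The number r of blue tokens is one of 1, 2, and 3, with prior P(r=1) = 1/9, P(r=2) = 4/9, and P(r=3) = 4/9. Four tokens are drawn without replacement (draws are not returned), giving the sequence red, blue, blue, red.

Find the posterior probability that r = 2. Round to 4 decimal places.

For each hypothesis, P(data | H) works out to: P(data | r = 1) = (4/5)(1/4)(0/3) = 0; P(data | r = 2) = (3/5)(2/4)(1/3)(2/2) = 1/10; P(data | r = 3) = (2/5)(3/4)(2/3)(1/2) = 1/10.
Multiplying each by its prior: 1/9 · 0 = 0, 4/9 · 1/10 = 2/45, 4/9 · 1/10 = 2/45; with total 4/45.
Hence P(r = 2 | data) = (2/45) / (4/45) = 1/2.

0.5000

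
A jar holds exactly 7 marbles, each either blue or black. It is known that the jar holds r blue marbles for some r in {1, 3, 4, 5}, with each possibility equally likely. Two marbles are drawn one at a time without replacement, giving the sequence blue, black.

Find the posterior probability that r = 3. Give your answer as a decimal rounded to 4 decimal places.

For each hypothesis, P(data | H) works out to: P(data | r = 1) = (1/7)(6/6) = 1/7; P(data | r = 3) = (3/7)(4/6) = 2/7; P(data | r = 4) = (4/7)(3/6) = 2/7; P(data | r = 5) = (5/7)(2/6) = 5/21.
The prior-weighted likelihoods are 1/4 · 1/7 = 1/28, 1/4 · 2/7 = 1/14, 1/4 · 2/7 = 1/14, 1/4 · 5/21 = 5/84; summing to 5/21.
Hence P(r = 3 | data) = (1/14) / (5/21) = 3/10.

0.3000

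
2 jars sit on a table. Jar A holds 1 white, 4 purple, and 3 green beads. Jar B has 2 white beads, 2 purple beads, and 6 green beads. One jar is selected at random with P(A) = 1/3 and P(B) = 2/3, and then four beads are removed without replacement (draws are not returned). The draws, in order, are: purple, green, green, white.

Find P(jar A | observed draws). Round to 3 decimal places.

The likelihood of the observed sequence under each hypothesis: P(data | jar A) = (4/8)(3/7)(2/6)(1/5) = 1/70; P(data | jar B) = (2/10)(6/9)(5/8)(2/7) = 1/42.
Multiplying each by its prior: 1/3 · 1/70 = 1/210, 2/3 · 1/42 = 1/63; with total 13/630.
So P(jar A | data) = (1/210) / (13/630) = 3/13.

0.231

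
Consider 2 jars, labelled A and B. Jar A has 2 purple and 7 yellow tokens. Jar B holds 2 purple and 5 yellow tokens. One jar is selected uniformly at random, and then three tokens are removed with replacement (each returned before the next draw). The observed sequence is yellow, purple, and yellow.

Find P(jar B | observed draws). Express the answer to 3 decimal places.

0.520

Under each hypothesis, the probability of the observed sequence is: P(data | jar A) = (7/9)(2/9)(7/9) = 0.13443; P(data | jar B) = (5/7)(2/7)(5/7) = 0.14577.
Multiplying each by its prior: 1/2 · 0.13443 = 0.067215, 1/2 · 0.14577 = 0.072886; these sum to 0.1401.
By Bayes' rule, P(jar B | data) = (0.072886) / (0.1401) = 0.52024.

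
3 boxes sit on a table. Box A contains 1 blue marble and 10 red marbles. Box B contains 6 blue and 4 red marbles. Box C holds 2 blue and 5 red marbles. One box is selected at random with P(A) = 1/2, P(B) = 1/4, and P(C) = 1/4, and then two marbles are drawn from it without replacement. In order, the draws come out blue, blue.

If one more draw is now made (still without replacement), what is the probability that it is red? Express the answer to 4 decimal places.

For each hypothesis, P(data | H) works out to: P(data | box A) = (1/11)(0/10) = 0; P(data | box B) = (6/10)(5/9) = 1/3; P(data | box C) = (2/7)(1/6) = 1/21.
Multiplying each by its prior: 1/2 · 0 = 0, 1/4 · 1/3 = 1/12, 1/4 · 1/21 = 1/84; these sum to 2/21.
Dividing through by the total gives posterior P(box A | data) = 0, P(box B | data) = 7/8, P(box C | data) = 1/8.
The predictive probability is P(red next | data) = (1/2)(7/8) + (1)(1/8) = 9/16.

0.5625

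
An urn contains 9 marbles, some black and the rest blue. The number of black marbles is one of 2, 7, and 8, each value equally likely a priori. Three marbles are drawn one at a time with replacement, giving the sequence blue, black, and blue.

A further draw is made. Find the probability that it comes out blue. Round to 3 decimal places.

Compute the likelihood of the observed sequence for each case: P(data | r = 2) = (7/9)(2/9)(7/9) = 0.13443; P(data | r = 7) = (2/9)(7/9)(2/9) = 0.038409; P(data | r = 8) = (1/9)(8/9)(1/9) = 0.010974.
Weighting by the prior gives 1/3 · 0.13443 = 0.04481, 1/3 · 0.038409 = 0.012803, 1/3 · 0.010974 = 0.003658; these sum to 0.061271.
The posterior is then P(r = 2 | data) = 0.73134, P(r = 7 | data) = 0.20896, P(r = 8 | data) = 0.059701.
So P(blue next | data) = Σ P(blue next | H) P(H | data) = (7/9)(0.73134) + (2/9)(0.20896) + (1/9)(0.059701) = 0.62189.

0.622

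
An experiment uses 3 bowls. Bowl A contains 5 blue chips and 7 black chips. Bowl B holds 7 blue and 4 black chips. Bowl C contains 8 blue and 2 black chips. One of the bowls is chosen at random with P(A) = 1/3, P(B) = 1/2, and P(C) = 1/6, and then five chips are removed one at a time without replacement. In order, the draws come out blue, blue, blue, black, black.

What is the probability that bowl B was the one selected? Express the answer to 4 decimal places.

Compute the likelihood of the observed sequence for each case: P(data | bowl A) = (5/12)(4/11)(3/10)(7/9)(6/8) = 0.026515; P(data | bowl B) = (7/11)(6/10)(5/9)(4/8)(3/7) = 0.045455; P(data | bowl C) = (8/10)(7/9)(6/8)(2/7)(1/6) = 0.022222.
Multiplying each by its prior: 1/3 · 0.026515 = 0.0088384, 1/2 · 0.045455 = 0.022727, 1/6 · 0.022222 = 0.0037037; summing to 0.035269.
Therefore the posterior P(bowl B | data) = (0.022727) / (0.035269) = 0.64439.

0.6444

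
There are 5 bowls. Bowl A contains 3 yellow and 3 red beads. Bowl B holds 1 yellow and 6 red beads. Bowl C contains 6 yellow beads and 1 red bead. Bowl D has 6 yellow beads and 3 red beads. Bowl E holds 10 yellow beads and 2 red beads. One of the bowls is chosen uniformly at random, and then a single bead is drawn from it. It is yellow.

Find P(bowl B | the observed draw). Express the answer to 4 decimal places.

Compute the likelihood of this draw for each case: P(data | bowl A) = (3/6) = 1/2; P(data | bowl B) = (1/7) = 1/7; P(data | bowl C) = (6/7) = 6/7; P(data | bowl D) = (6/9) = 2/3; P(data | bowl E) = (10/12) = 5/6.
Weighting by the prior gives 1/5 · 1/2 = 1/10, 1/5 · 1/7 = 1/35, 1/5 · 6/7 = 6/35, 1/5 · 2/3 = 2/15, 1/5 · 5/6 = 1/6; these sum to 3/5.
So P(bowl B | data) = (1/35) / (3/5) = 1/21.

0.0476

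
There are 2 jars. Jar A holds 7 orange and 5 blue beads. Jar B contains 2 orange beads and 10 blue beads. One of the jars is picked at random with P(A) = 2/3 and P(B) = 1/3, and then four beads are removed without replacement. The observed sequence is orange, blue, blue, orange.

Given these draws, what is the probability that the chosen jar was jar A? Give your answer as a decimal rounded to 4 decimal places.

For each hypothesis, P(data | H) works out to: P(data | jar A) = (7/12)(5/11)(4/10)(6/9) = 7/99; P(data | jar B) = (2/12)(10/11)(9/10)(1/9) = 1/66.
The prior-weighted likelihoods are 2/3 · 7/99 = 14/297, 1/3 · 1/66 = 1/198; with total 31/594.
Hence P(jar A | data) = (14/297) / (31/594) = 28/31.

0.9032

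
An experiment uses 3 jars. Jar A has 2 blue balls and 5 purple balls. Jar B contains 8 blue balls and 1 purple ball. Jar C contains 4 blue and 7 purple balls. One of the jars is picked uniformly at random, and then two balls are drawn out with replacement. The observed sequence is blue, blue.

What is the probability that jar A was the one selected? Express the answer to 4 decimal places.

0.0813

The likelihood of the observed sequence under each hypothesis: P(data | jar A) = (2/7)(2/7) = 0.081633; P(data | jar B) = (8/9)(8/9) = 0.79012; P(data | jar C) = (4/11)(4/11) = 0.13223.
The prior-weighted likelihoods are 1/3 · 0.081633 = 0.027211, 1/3 · 0.79012 = 0.26337, 1/3 · 0.13223 = 0.044077; with total 0.33466.
So P(jar A | data) = (0.027211) / (0.33466) = 0.081308.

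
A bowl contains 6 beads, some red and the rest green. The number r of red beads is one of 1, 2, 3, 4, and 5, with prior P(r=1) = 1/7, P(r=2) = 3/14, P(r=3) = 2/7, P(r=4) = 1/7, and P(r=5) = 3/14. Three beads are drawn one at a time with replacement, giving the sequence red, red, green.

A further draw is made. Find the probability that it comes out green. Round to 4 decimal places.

For each hypothesis, P(data | H) works out to: P(data | r = 1) = (1/6)(1/6)(5/6) = 0.023148; P(data | r = 2) = (2/6)(2/6)(4/6) = 0.074074; P(data | r = 3) = (3/6)(3/6)(3/6) = 0.125; P(data | r = 4) = (4/6)(4/6)(2/6) = 0.14815; P(data | r = 5) = (5/6)(5/6)(1/6) = 0.11574.
Multiplying each by its prior: 1/7 · 0.023148 = 0.0033069, 3/14 · 0.074074 = 0.015873, 2/7 · 0.125 = 0.035714, 1/7 · 0.14815 = 0.021164, 3/14 · 0.11574 = 0.024802; with total 0.10086.
The posterior is then P(r = 1 | data) = 0.032787, P(r = 2 | data) = 0.15738, P(r = 3 | data) = 0.3541, P(r = 4 | data) = 0.20984, P(r = 5 | data) = 0.2459.
Averaging over the posterior, P(green next | data) = (5/6)(0.032787) + (2/3)(0.15738) + (1/2)(0.3541) + (1/3)(0.20984) + (1/6)(0.2459) = 0.42022.

0.4202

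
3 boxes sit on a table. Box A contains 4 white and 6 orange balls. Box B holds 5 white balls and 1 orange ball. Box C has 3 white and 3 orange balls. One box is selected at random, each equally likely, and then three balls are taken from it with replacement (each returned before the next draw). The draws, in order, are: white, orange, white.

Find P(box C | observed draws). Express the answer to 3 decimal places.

Compute the likelihood of the observed sequence for each case: P(data | box A) = (4/10)(6/10)(4/10) = 0.096; P(data | box B) = (5/6)(1/6)(5/6) = 0.11574; P(data | box C) = (3/6)(3/6)(3/6) = 0.125.
Weighting by the prior gives 1/3 · 0.096 = 0.032, 1/3 · 0.11574 = 0.03858, 1/3 · 0.125 = 0.041667; these sum to 0.11225.
Therefore the posterior P(box C | data) = (0.041667) / (0.11225) = 0.37121.

0.371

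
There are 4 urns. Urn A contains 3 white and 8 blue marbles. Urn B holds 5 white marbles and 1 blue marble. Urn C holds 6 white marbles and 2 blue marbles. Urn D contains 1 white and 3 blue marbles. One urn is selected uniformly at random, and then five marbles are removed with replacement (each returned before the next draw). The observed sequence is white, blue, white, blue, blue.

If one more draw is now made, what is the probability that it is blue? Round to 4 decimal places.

0.6467

Compute the likelihood of the observed sequence for each case: P(data | urn A) = (3/11)(8/11)(3/11)(8/11)(8/11) = 0.028612; P(data | urn B) = (5/6)(1/6)(5/6)(1/6)(1/6) = 0.003215; P(data | urn C) = (6/8)(2/8)(6/8)(2/8)(2/8) = 0.0087891; P(data | urn D) = (1/4)(3/4)(1/4)(3/4)(3/4) = 0.026367.
The prior-weighted likelihoods are 1/4 · 0.028612 = 0.007153, 1/4 · 0.003215 = 0.00080376, 1/4 · 0.0087891 = 0.0021973, 1/4 · 0.026367 = 0.0065918; summing to 0.016746.
Dividing through by the total gives posterior P(urn A | data) = 0.42715, P(urn B | data) = 0.047997, P(urn C | data) = 0.13121, P(urn D | data) = 0.39364.
Averaging over the posterior, P(blue next | data) = (8/11)(0.42715) + (1/6)(0.047997) + (1/4)(0.13121) + (3/4)(0.39364) = 0.64669.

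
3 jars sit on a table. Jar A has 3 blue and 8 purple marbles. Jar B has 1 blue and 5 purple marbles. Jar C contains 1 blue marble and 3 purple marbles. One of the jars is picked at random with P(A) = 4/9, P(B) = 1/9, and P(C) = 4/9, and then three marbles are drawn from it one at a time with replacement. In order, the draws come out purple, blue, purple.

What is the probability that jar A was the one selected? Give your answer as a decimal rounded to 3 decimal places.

For each hypothesis, P(data | H) works out to: P(data | jar A) = (8/11)(3/11)(8/11) = 0.14425; P(data | jar B) = (5/6)(1/6)(5/6) = 0.11574; P(data | jar C) = (3/4)(1/4)(3/4) = 0.14062.
Weighting by the prior gives 4/9 · 0.14425 = 0.064112, 1/9 · 0.11574 = 0.01286, 4/9 · 0.14062 = 0.0625; these sum to 0.13947.
So P(jar A | data) = (0.064112) / (0.13947) = 0.45968.

0.460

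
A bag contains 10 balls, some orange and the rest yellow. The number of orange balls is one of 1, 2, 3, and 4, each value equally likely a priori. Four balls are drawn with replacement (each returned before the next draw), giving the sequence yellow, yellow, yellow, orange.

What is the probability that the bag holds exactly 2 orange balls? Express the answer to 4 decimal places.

0.2809

Compute the likelihood of the observed sequence for each case: P(data | r = 1) = (9/10)(9/10)(9/10)(1/10) = 0.0729; P(data | r = 2) = (8/10)(8/10)(8/10)(2/10) = 0.1024; P(data | r = 3) = (7/10)(7/10)(7/10)(3/10) = 0.1029; P(data | r = 4) = (6/10)(6/10)(6/10)(4/10) = 0.0864.
Weighting by the prior gives 1/4 · 0.0729 = 0.018225, 1/4 · 0.1024 = 0.0256, 1/4 · 0.1029 = 0.025725, 1/4 · 0.0864 = 0.0216; these sum to 0.09115.
So P(r = 2 | data) = (0.0256) / (0.09115) = 0.28086.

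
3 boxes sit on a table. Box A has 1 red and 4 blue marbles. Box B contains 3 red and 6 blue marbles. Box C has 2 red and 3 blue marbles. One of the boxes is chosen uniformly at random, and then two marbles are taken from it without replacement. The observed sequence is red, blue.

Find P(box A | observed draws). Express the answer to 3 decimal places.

The likelihood of the observed sequence under each hypothesis: P(data | box A) = (1/5)(4/4) = 1/5; P(data | box B) = (3/9)(6/8) = 1/4; P(data | box C) = (2/5)(3/4) = 3/10.
Weighting by the prior gives 1/3 · 1/5 = 1/15, 1/3 · 1/4 = 1/12, 1/3 · 3/10 = 1/10; summing to 1/4.
So P(box A | data) = (1/15) / (1/4) = 4/15.

0.267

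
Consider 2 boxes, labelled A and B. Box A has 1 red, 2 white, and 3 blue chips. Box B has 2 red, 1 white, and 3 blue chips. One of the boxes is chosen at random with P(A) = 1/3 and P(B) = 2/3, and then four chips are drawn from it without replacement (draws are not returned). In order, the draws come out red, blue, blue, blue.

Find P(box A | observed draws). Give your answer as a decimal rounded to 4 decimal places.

0.2000

Under each hypothesis, the probability of the observed sequence is: P(data | box A) = (1/6)(3/5)(2/4)(1/3) = 1/60; P(data | box B) = (2/6)(3/5)(2/4)(1/3) = 1/30.
Weighting by the prior gives 1/3 · 1/60 = 1/180, 2/3 · 1/30 = 1/45; these sum to 1/36.
By Bayes' rule, P(box A | data) = (1/180) / (1/36) = 1/5.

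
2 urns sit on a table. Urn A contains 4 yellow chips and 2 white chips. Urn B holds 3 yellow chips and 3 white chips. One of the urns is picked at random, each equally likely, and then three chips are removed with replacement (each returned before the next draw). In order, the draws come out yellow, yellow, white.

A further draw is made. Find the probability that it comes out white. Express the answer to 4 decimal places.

0.4096

Compute the likelihood of the observed sequence for each case: P(data | urn A) = (4/6)(4/6)(2/6) = 4/27; P(data | urn B) = (3/6)(3/6)(3/6) = 1/8.
Weighting by the prior gives 1/2 · 4/27 = 2/27, 1/2 · 1/8 = 1/16; these sum to 59/432.
Normalising, the posterior is P(urn A | data) = 32/59, P(urn B | data) = 27/59.
So P(white next | data) = Σ P(white next | H) P(H | data) = (1/3)(32/59) + (1/2)(27/59) = 145/354.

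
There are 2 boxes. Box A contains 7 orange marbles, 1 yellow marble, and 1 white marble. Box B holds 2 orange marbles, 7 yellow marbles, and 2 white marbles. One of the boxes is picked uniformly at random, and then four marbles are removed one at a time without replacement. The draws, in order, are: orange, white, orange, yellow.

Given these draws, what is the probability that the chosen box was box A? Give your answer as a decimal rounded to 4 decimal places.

Compute the likelihood of the observed sequence for each case: P(data | box A) = (7/9)(1/8)(6/7)(1/6) = 0.013889; P(data | box B) = (2/11)(2/10)(1/9)(7/8) = 0.0035354.
The prior-weighted likelihoods are 1/2 · 0.013889 = 0.0069444, 1/2 · 0.0035354 = 0.0017677; these sum to 0.0087121.
Therefore the posterior P(box A | data) = (0.0069444) / (0.0087121) = 0.7971.

0.7971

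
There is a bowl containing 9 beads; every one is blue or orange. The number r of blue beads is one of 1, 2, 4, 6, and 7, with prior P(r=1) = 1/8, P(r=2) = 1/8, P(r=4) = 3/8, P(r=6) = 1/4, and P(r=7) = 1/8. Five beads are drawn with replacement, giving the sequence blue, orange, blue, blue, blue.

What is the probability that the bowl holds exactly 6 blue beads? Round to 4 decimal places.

The likelihood of the observed sequence under each hypothesis: P(data | r = 1) = (1/9)(8/9)(1/9)(1/9)(1/9) = 0.00013548; P(data | r = 2) = (2/9)(7/9)(2/9)(2/9)(2/9) = 0.0018967; P(data | r = 4) = (4/9)(5/9)(4/9)(4/9)(4/9) = 0.021677; P(data | r = 6) = (6/9)(3/9)(6/9)(6/9)(6/9) = 0.065844; P(data | r = 7) = (7/9)(2/9)(7/9)(7/9)(7/9) = 0.081322.
Weighting by the prior gives 1/8 · 0.00013548 = 1.6935e-05, 1/8 · 0.0018967 = 0.00023709, 3/8 · 0.021677 = 0.0081288, 1/4 · 0.065844 = 0.016461, 1/8 · 0.081322 = 0.010165; summing to 0.035009.
So P(r = 6 | data) = (0.016461) / (0.035009) = 0.47019.

0.4702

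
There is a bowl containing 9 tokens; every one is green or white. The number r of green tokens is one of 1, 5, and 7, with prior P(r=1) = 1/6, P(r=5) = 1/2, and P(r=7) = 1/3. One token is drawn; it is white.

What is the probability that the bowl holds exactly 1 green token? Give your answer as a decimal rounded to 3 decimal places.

0.333

The likelihood of this draw under each hypothesis: P(data | r = 1) = (8/9) = 8/9; P(data | r = 5) = (4/9) = 4/9; P(data | r = 7) = (2/9) = 2/9.
The prior-weighted likelihoods are 1/6 · 8/9 = 4/27, 1/2 · 4/9 = 2/9, 1/3 · 2/9 = 2/27; summing to 4/9.
Hence P(r = 1 | data) = (4/27) / (4/9) = 1/3.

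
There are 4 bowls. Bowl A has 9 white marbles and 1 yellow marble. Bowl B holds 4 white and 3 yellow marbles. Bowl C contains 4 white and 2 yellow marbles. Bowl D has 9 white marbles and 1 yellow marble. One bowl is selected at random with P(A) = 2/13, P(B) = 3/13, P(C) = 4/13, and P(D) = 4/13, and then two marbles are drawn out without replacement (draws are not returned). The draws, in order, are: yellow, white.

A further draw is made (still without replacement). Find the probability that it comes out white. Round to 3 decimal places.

0.758

For each hypothesis, P(data | H) works out to: P(data | bowl A) = (1/10)(9/9) = 1/10; P(data | bowl B) = (3/7)(4/6) = 2/7; P(data | bowl C) = (2/6)(4/5) = 4/15; P(data | bowl D) = (1/10)(9/9) = 1/10.
Weighting by the prior gives 2/13 · 1/10 = 1/65, 3/13 · 2/7 = 6/91, 4/13 · 4/15 = 16/195, 4/13 · 1/10 = 2/65; summing to 53/273.
The posterior is then P(bowl A | data) = 21/265, P(bowl B | data) = 18/53, P(bowl C | data) = 112/265, P(bowl D | data) = 42/265.
The predictive probability is P(white next | data) = (1)(21/265) + (3/5)(18/53) + (3/4)(112/265) + (1)(42/265) = 201/265.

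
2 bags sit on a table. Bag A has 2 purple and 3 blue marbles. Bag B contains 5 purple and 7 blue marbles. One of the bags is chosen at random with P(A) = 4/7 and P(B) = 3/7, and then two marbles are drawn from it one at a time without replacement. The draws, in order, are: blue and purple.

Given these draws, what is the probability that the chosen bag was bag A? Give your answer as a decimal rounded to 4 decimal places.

0.6014

Compute the likelihood of the observed sequence for each case: P(data | bag A) = (3/5)(2/4) = 0.3; P(data | bag B) = (7/12)(5/11) = 0.26515.
The prior-weighted likelihoods are 4/7 · 0.3 = 0.17143, 3/7 · 0.26515 = 0.11364; with total 0.28506.
So P(bag A | data) = (0.17143) / (0.28506) = 0.60137.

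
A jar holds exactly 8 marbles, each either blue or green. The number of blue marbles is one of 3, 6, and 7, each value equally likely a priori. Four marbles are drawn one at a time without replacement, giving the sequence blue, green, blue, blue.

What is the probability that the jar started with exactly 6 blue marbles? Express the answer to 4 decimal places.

0.5000

For each hypothesis, P(data | H) works out to: P(data | r = 3) = (3/8)(5/7)(2/6)(1/5) = 1/56; P(data | r = 6) = (6/8)(2/7)(5/6)(4/5) = 1/7; P(data | r = 7) = (7/8)(1/7)(6/6)(5/5) = 1/8.
Multiplying each by its prior: 1/3 · 1/56 = 1/168, 1/3 · 1/7 = 1/21, 1/3 · 1/8 = 1/24; with total 2/21.
Hence P(r = 6 | data) = (1/21) / (2/21) = 1/2.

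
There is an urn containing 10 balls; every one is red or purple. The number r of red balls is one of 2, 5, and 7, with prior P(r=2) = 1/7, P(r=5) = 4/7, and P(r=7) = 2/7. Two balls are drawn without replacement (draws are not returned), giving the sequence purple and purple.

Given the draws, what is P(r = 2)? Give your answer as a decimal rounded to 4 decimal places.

For each hypothesis, P(data | H) works out to: P(data | r = 2) = (8/10)(7/9) = 28/45; P(data | r = 5) = (5/10)(4/9) = 2/9; P(data | r = 7) = (3/10)(2/9) = 1/15.
Weighting by the prior gives 1/7 · 28/45 = 4/45, 4/7 · 2/9 = 8/63, 2/7 · 1/15 = 2/105; with total 74/315.
By Bayes' rule, P(r = 2 | data) = (4/45) / (74/315) = 14/37.

0.3784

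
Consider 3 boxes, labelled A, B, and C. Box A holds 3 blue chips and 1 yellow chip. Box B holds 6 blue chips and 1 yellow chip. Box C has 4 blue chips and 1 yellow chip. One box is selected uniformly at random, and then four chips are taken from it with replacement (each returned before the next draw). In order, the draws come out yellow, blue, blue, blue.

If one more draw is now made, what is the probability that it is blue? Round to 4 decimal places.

For each hypothesis, P(data | H) works out to: P(data | box A) = (1/4)(3/4)(3/4)(3/4) = 0.10547; P(data | box B) = (1/7)(6/7)(6/7)(6/7) = 0.089963; P(data | box C) = (1/5)(4/5)(4/5)(4/5) = 0.1024.
The prior-weighted likelihoods are 1/3 · 0.10547 = 0.035156, 1/3 · 0.089963 = 0.029988, 1/3 · 0.1024 = 0.034133; summing to 0.099277.
The posterior is then P(box A | data) = 0.35412, P(box B | data) = 0.30206, P(box C | data) = 0.34382.
The predictive probability is P(blue next | data) = (3/4)(0.35412) + (6/7)(0.30206) + (4/5)(0.34382) = 0.79955.

0.7996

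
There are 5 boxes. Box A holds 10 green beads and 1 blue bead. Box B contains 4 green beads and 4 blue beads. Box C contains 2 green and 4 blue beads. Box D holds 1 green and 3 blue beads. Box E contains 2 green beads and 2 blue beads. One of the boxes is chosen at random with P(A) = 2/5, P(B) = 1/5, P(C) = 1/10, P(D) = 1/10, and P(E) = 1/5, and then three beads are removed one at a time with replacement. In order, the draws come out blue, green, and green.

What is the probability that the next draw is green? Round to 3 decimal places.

Under each hypothesis, the probability of the observed sequence is: P(data | box A) = (1/11)(10/11)(10/11) = 0.075131; P(data | box B) = (4/8)(4/8)(4/8) = 0.125; P(data | box C) = (4/6)(2/6)(2/6) = 0.074074; P(data | box D) = (3/4)(1/4)(1/4) = 0.046875; P(data | box E) = (2/4)(2/4)(2/4) = 0.125.
Multiplying each by its prior: 2/5 · 0.075131 = 0.030053, 1/5 · 0.125 = 0.025, 1/10 · 0.074074 = 0.0074074, 1/10 · 0.046875 = 0.0046875, 1/5 · 0.125 = 0.025; these sum to 0.092147.
Dividing through by the total gives posterior P(box A | data) = 0.32614, P(box B | data) = 0.2713, P(box C | data) = 0.080386, P(box D | data) = 0.05087, P(box E | data) = 0.2713.
The predictive probability is P(green next | data) = (10/11)(0.32614) + (1/2)(0.2713) + (1/3)(0.080386) + (1/4)(0.05087) + (1/2)(0.2713) = 0.6073.

0.607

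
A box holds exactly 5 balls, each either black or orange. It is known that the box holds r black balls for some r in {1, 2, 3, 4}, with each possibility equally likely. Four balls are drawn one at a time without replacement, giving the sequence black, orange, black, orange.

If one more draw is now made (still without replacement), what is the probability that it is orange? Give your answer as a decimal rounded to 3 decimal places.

Compute the likelihood of the observed sequence for each case: P(data | r = 1) = (1/5)(4/4)(0/3) = 0; P(data | r = 2) = (2/5)(3/4)(1/3)(2/2) = 1/10; P(data | r = 3) = (3/5)(2/4)(2/3)(1/2) = 1/10; P(data | r = 4) = (4/5)(1/4)(3/3)(0/2) = 0.
Weighting by the prior gives 1/4 · 0 = 0, 1/4 · 1/10 = 1/40, 1/4 · 1/10 = 1/40, 1/4 · 0 = 0; these sum to 1/20.
Normalising, the posterior is P(r = 1 | data) = 0, P(r = 2 | data) = 1/2, P(r = 3 | data) = 1/2, P(r = 4 | data) = 0.
The predictive probability is P(orange next | data) = (1)(1/2) + (0)(1/2) = 1/2.

0.500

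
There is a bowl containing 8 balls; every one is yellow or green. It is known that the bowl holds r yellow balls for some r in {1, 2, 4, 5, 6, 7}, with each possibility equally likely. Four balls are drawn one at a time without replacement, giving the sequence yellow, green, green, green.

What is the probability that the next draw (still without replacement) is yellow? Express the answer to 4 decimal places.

0.2813

The likelihood of the observed sequence under each hypothesis: P(data | r = 1) = (1/8)(7/7)(6/6)(5/5) = 1/8; P(data | r = 2) = (2/8)(6/7)(5/6)(4/5) = 1/7; P(data | r = 4) = (4/8)(4/7)(3/6)(2/5) = 2/35; P(data | r = 5) = (5/8)(3/7)(2/6)(1/5) = 1/56; P(data | r = 6) = (6/8)(2/7)(1/6)(0/5) = 0; P(data | r = 7) = (7/8)(1/7)(0/6) = 0.
Weighting by the prior gives 1/6 · 1/8 = 1/48, 1/6 · 1/7 = 1/42, 1/6 · 2/35 = 1/105, 1/6 · 1/56 = 1/336, 1/6 · 0 = 0, 1/6 · 0 = 0; with total 2/35.
The posterior is then P(r = 1 | data) = 35/96, P(r = 2 | data) = 5/12, P(r = 4 | data) = 1/6, P(r = 5 | data) = 5/96, P(r = 6 | data) = 0, P(r = 7 | data) = 0.
The predictive probability is P(yellow next | data) = (0)(35/96) + (1/4)(5/12) + (3/4)(1/6) + (1)(5/96) = 9/32.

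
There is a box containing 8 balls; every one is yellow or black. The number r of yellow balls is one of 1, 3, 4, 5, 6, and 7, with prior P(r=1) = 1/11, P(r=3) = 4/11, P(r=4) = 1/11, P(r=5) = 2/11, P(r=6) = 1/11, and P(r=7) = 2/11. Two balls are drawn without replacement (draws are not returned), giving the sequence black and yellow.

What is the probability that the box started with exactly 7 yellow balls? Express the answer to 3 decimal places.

Under each hypothesis, the probability of the observed sequence is: P(data | r = 1) = (7/8)(1/7) = 1/8; P(data | r = 3) = (5/8)(3/7) = 15/56; P(data | r = 4) = (4/8)(4/7) = 2/7; P(data | r = 5) = (3/8)(5/7) = 15/56; P(data | r = 6) = (2/8)(6/7) = 3/14; P(data | r = 7) = (1/8)(7/7) = 1/8.
Weighting by the prior gives 1/11 · 1/8 = 1/88, 4/11 · 15/56 = 15/154, 1/11 · 2/7 = 2/77, 2/11 · 15/56 = 15/308, 1/11 · 3/14 = 3/154, 2/11 · 1/8 = 1/44; with total 139/616.
By Bayes' rule, P(r = 7 | data) = (1/44) / (139/616) = 14/139.

0.101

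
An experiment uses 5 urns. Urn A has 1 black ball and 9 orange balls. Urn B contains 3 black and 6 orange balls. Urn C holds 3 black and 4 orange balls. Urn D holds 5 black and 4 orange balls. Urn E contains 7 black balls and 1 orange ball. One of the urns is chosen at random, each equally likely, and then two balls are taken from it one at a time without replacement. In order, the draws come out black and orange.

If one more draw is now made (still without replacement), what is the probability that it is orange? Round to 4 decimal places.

The likelihood of the observed sequence under each hypothesis: P(data | urn A) = (1/10)(9/9) = 0.1; P(data | urn B) = (3/9)(6/8) = 0.25; P(data | urn C) = (3/7)(4/6) = 0.28571; P(data | urn D) = (5/9)(4/8) = 0.27778; P(data | urn E) = (7/8)(1/7) = 0.125.
Weighting by the prior gives 1/5 · 0.1 = 0.02, 1/5 · 0.25 = 0.05, 1/5 · 0.28571 = 0.057143, 1/5 · 0.27778 = 0.055556, 1/5 · 0.125 = 0.025; these sum to 0.2077.
Normalising, the posterior is P(urn A | data) = 0.096293, P(urn B | data) = 0.24073, P(urn C | data) = 0.27512, P(urn D | data) = 0.26748, P(urn E | data) = 0.12037.
Averaging over the posterior, P(orange next | data) = (1)(0.096293) + (5/7)(0.24073) + (3/5)(0.27512) + (3/7)(0.26748) + (0)(0.12037) = 0.54796.

0.5480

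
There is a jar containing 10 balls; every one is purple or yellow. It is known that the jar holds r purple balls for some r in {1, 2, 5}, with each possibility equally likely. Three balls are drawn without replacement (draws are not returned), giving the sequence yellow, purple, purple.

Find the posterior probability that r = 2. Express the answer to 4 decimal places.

0.1379

The likelihood of the observed sequence under each hypothesis: P(data | r = 1) = (9/10)(1/9)(0/8) = 0; P(data | r = 2) = (8/10)(2/9)(1/8) = 1/45; P(data | r = 5) = (5/10)(5/9)(4/8) = 5/36.
The prior-weighted likelihoods are 1/3 · 0 = 0, 1/3 · 1/45 = 1/135, 1/3 · 5/36 = 5/108; summing to 29/540.
Therefore the posterior P(r = 2 | data) = (1/135) / (29/540) = 4/29.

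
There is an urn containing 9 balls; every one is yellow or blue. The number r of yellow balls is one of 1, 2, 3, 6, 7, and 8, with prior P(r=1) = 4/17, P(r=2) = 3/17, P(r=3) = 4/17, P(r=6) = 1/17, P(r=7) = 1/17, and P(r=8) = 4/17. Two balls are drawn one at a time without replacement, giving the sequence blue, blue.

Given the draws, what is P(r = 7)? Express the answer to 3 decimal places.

For each hypothesis, P(data | H) works out to: P(data | r = 1) = (8/9)(7/8) = 7/9; P(data | r = 2) = (7/9)(6/8) = 7/12; P(data | r = 3) = (6/9)(5/8) = 5/12; P(data | r = 6) = (3/9)(2/8) = 1/12; P(data | r = 7) = (2/9)(1/8) = 1/36; P(data | r = 8) = (1/9)(0/8) = 0.
Multiplying each by its prior: 4/17 · 7/9 = 28/153, 3/17 · 7/12 = 7/68, 4/17 · 5/12 = 5/51, 1/17 · 1/12 = 1/204, 1/17 · 1/36 = 1/612, 4/17 · 0 = 0; summing to 239/612.
So P(r = 7 | data) = (1/612) / (239/612) = 1/239.

0.004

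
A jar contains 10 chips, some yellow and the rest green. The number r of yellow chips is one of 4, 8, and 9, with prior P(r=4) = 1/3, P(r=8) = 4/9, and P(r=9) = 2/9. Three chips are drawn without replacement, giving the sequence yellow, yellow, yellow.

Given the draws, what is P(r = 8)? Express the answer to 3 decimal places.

Compute the likelihood of the observed sequence for each case: P(data | r = 4) = (4/10)(3/9)(2/8) = 1/30; P(data | r = 8) = (8/10)(7/9)(6/8) = 7/15; P(data | r = 9) = (9/10)(8/9)(7/8) = 7/10.
The prior-weighted likelihoods are 1/3 · 1/30 = 1/90, 4/9 · 7/15 = 28/135, 2/9 · 7/10 = 7/45; summing to 101/270.
Therefore the posterior P(r = 8 | data) = (28/135) / (101/270) = 56/101.

0.554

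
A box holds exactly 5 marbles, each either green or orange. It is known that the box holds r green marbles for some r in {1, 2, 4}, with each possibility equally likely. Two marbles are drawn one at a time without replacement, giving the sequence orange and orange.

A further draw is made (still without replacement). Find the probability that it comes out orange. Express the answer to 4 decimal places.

For each hypothesis, P(data | H) works out to: P(data | r = 1) = (4/5)(3/4) = 3/5; P(data | r = 2) = (3/5)(2/4) = 3/10; P(data | r = 4) = (1/5)(0/4) = 0.
Weighting by the prior gives 1/3 · 3/5 = 1/5, 1/3 · 3/10 = 1/10, 1/3 · 0 = 0; these sum to 3/10.
Normalising, the posterior is P(r = 1 | data) = 2/3, P(r = 2 | data) = 1/3, P(r = 4 | data) = 0.
The predictive probability is P(orange next | data) = (2/3)(2/3) + (1/3)(1/3) = 5/9.

0.5556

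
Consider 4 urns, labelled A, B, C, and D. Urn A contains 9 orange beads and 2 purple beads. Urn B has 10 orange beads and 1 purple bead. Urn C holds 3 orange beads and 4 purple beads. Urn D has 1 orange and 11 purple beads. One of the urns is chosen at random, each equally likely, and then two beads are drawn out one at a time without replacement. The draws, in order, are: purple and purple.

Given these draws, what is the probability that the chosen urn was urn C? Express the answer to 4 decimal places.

0.2512

For each hypothesis, P(data | H) works out to: P(data | urn A) = (2/11)(1/10) = 0.018182; P(data | urn B) = (1/11)(0/10) = 0; P(data | urn C) = (4/7)(3/6) = 0.28571; P(data | urn D) = (11/12)(10/11) = 0.83333.
Weighting by the prior gives 1/4 · 0.018182 = 0.0045455, 1/4 · 0 = 0, 1/4 · 0.28571 = 0.071429, 1/4 · 0.83333 = 0.20833; summing to 0.28431.
By Bayes' rule, P(urn C | data) = (0.071429) / (0.28431) = 0.25124.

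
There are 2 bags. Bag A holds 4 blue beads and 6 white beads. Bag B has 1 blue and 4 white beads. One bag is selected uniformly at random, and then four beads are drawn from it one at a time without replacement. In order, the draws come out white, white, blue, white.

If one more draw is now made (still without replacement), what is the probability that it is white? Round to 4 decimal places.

Compute the likelihood of the observed sequence for each case: P(data | bag A) = (6/10)(5/9)(4/8)(4/7) = 2/21; P(data | bag B) = (4/5)(3/4)(1/3)(2/2) = 1/5.
Multiplying each by its prior: 1/2 · 2/21 = 1/21, 1/2 · 1/5 = 1/10; these sum to 31/210.
The posterior is then P(bag A | data) = 10/31, P(bag B | data) = 21/31.
So P(white next | data) = Σ P(white next | H) P(H | data) = (1/2)(10/31) + (1)(21/31) = 26/31.

0.8387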